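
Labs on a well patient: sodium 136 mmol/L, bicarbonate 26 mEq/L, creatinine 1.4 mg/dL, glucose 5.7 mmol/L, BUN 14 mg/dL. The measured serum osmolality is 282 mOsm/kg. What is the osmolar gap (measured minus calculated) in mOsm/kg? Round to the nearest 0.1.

Calculated osmolality = 2·Na + glucose + BUN/2.8
= 2·136 + 5.7 + 14/2.8
= 272 + 5.70 + 5
= 282.7 mOsm/kg ≈ 282.7 mOsm/kg
Osmolar gap = measured − calculated = 282 − 282.7 = -0.7 mOsm/kg

-0.7 mOsm/kg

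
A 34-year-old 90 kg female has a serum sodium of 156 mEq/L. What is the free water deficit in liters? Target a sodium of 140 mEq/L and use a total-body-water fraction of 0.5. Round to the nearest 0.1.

5.1 L

TBW = 0.5 · 90 = 45 L
Free water deficit = TBW · (Na/140 − 1)
= 45 · (156/140 − 1)
= 45 · 0.1143
= 5.14 L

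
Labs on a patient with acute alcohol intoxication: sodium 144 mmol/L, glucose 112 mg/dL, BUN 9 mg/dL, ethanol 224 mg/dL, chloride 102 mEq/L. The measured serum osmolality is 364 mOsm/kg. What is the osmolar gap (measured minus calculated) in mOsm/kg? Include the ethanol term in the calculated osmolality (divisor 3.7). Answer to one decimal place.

Calculated osmolality = 2·Na + glucose/18 + BUN/2.8 + ethanol/3.7
= 2·144 + 112/18 + 9/2.8 + 224/3.7
= 288 + 6.22 + 3.21 + 60.54
= 357.97 mOsm/kg ≈ 358.0 mOsm/kg
Osmolar gap = measured − calculated = 364 − 358.0 = 6.0 mOsm/kg

6.0 mOsm/kg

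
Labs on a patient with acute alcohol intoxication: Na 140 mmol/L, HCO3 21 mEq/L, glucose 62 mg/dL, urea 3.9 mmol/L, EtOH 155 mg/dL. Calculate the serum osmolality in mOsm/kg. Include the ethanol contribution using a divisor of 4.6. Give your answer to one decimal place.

321.0 mOsm/kg

Calculated osmolality = 2·Na + glucose/18 + urea + ethanol/4.6
= 2·140 + 62/18 + 3.9 + 155/4.6
= 280 + 3.44 + 3.90 + 33.70
= 321.04 mOsm/kg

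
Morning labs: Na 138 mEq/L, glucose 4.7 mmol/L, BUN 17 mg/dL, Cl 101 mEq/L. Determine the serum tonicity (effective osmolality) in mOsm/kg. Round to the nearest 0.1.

280.7 mOsm/kg

Effective osmolality excludes urea (freely permeant across cell membranes):
2·Na + glucose
= 2·138 + 4.7
= 276 + 4.7
= 280.7 mOsm/kg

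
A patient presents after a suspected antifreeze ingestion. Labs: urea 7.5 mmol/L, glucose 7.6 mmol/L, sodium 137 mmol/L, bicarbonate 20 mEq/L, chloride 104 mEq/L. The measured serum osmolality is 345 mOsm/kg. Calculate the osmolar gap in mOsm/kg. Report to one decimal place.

55.9 mOsm/kg

Calculated osmolality = 2·Na + glucose + urea
= 2·137 + 7.6 + 7.5
= 274 + 7.60 + 7.50
= 289.1 mOsm/kg ≈ 289.1 mOsm/kg
Osmolar gap = measured − calculated = 345 − 289.1 = 55.9 mOsm/kg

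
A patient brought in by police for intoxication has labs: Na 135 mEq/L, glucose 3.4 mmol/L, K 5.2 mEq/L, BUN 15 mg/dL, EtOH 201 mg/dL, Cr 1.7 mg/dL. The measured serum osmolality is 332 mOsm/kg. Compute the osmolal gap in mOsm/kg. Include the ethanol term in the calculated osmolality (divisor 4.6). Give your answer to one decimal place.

Calculated osmolality = 2·Na + glucose + BUN/2.8 + ethanol/4.6
= 2·135 + 3.4 + 15/2.8 + 201/4.6
= 270 + 3.40 + 5.36 + 43.70
= 322.46 mOsm/kg ≈ 322.5 mOsm/kg
Osmolar gap = measured − calculated = 332 − 322.5 = 9.5 mOsm/kg

9.5 mOsm/kg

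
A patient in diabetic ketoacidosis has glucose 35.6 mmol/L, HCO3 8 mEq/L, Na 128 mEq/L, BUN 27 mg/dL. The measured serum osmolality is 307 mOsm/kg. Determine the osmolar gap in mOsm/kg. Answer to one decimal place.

5.8 mOsm/kg

Calculated osmolality = 2·Na + glucose + BUN/2.8
= 2·128 + 35.6 + 27/2.8
= 256 + 35.60 + 9.64
= 301.24 mOsm/kg ≈ 301.2 mOsm/kg
Osmolar gap = measured − calculated = 307 − 301.2 = 5.8 mOsm/kg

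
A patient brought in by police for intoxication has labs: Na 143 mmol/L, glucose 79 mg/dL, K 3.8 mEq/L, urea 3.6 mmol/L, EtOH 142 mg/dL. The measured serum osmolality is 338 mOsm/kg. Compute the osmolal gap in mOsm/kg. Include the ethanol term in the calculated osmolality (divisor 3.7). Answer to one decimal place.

Calculated osmolality = 2·Na + glucose/18 + urea + ethanol/3.7
= 2·143 + 79/18 + 3.6 + 142/3.7
= 286 + 4.39 + 3.60 + 38.38
= 332.37 mOsm/kg ≈ 332.4 mOsm/kg
Osmolar gap = measured − calculated = 338 − 332.4 = 5.6 mOsm/kg

5.6 mOsm/kg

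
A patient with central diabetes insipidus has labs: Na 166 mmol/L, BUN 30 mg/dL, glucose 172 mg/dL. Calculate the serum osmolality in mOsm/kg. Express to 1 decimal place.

Calculated osmolality = 2·Na + glucose/18 + BUN/2.8
= 2·166 + 172/18 + 30/2.8
= 332 + 9.56 + 10.71
= 352.27 mOsm/kg

352.3 mOsm/kg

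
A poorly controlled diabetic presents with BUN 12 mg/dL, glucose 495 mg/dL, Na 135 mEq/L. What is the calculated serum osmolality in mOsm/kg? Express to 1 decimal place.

301.8 mOsm/kg

Calculated osmolality = 2·Na + glucose/18 + BUN/2.8
= 2·135 + 495/18 + 12/2.8
= 270 + 27.50 + 4.29
= 301.79 mOsm/kg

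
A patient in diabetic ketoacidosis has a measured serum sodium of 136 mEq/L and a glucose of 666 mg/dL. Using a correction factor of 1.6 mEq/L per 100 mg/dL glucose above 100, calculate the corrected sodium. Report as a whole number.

Corrected Na = measured Na + 1.6 · (glucose − 100)/100
= 136 + 1.6 · (666 − 100)/100
= 136 + 9.1
= 145.1 mEq/L

145 mEq/L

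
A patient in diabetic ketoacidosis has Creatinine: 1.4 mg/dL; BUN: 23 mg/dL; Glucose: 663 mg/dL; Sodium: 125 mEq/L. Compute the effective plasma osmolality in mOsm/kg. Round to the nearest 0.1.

Effective osmolality excludes urea (freely permeant across cell membranes):
2·Na + glucose/18
= 2·125 + 663/18
= 250 + 36.83
= 286.83 mOsm/kg

286.8 mOsm/kg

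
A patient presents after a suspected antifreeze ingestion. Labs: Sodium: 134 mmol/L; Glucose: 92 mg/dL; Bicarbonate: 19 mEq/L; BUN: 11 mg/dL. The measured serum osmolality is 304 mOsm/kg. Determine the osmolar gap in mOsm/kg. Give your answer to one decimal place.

27.0 mOsm/kg

Calculated osmolality = 2·Na + glucose/18 + BUN/2.8
= 2·134 + 92/18 + 11/2.8
= 268 + 5.11 + 3.93
= 277.04 mOsm/kg ≈ 277.0 mOsm/kg
Osmolar gap = measured − calculated = 304 − 277.0 = 27.0 mOsm/kg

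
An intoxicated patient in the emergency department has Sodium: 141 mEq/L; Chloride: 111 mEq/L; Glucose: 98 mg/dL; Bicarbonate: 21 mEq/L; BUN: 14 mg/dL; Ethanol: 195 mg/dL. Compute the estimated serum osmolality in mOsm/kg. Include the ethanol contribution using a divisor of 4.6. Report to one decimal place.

334.8 mOsm/kg

Calculated osmolality = 2·Na + glucose/18 + BUN/2.8 + ethanol/4.6
= 2·141 + 98/18 + 14/2.8 + 195/4.6
= 282 + 5.44 + 5 + 42.39
= 334.83 mOsm/kg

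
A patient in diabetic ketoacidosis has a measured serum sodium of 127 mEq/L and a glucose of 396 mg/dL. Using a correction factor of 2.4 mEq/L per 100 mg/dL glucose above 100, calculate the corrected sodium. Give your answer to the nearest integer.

134 mEq/L

Corrected Na = measured Na + 2.4 · (glucose − 100)/100
= 127 + 2.4 · (396 − 100)/100
= 127 + 7.1
= 134.1 mEq/L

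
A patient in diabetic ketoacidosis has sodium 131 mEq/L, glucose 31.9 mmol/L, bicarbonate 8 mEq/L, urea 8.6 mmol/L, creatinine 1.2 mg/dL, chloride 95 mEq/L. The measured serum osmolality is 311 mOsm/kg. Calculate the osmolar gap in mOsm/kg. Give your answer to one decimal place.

8.5 mOsm/kg

Calculated osmolality = 2·Na + glucose + urea
= 2·131 + 31.9 + 8.6
= 262 + 31.90 + 8.60
= 302.5 mOsm/kg ≈ 302.5 mOsm/kg
Osmolar gap = measured − calculated = 311 − 302.5 = 8.5 mOsm/kg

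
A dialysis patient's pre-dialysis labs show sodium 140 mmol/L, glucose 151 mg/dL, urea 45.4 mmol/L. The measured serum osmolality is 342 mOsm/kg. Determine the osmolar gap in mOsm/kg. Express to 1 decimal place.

8.2 mOsm/kg

Calculated osmolality = 2·Na + glucose/18 + urea
= 2·140 + 151/18 + 45.4
= 280 + 8.39 + 45.40
= 333.79 mOsm/kg ≈ 333.8 mOsm/kg
Osmolar gap = measured − calculated = 342 − 333.8 = 8.2 mOsm/kg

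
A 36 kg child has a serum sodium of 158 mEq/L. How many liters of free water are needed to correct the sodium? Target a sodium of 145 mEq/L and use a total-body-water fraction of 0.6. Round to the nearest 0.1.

1.9 L

TBW = 0.6 · 36 = 21.6 L
Free water deficit = TBW · (Na/145 − 1)
= 21.6 · (158/145 − 1)
= 21.6 · 0.0897
= 1.94 L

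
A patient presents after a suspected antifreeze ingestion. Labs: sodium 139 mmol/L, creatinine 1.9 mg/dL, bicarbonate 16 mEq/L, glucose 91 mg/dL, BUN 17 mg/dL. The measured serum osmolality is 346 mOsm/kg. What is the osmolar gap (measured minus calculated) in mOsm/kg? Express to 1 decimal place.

56.9 mOsm/kg

Calculated osmolality = 2·Na + glucose/18 + BUN/2.8
= 2·139 + 91/18 + 17/2.8
= 278 + 5.06 + 6.07
= 289.13 mOsm/kg ≈ 289.1 mOsm/kg
Osmolar gap = measured − calculated = 346 − 289.1 = 56.9 mOsm/kg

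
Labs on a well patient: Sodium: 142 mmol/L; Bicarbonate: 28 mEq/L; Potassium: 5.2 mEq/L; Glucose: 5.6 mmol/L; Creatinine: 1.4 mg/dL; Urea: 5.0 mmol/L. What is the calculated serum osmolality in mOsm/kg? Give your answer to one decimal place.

Calculated osmolality = 2·Na + glucose + urea
= 2·142 + 5.6 + 5
= 284 + 5.60 + 5
= 294.6 mOsm/kg

294.6 mOsm/kg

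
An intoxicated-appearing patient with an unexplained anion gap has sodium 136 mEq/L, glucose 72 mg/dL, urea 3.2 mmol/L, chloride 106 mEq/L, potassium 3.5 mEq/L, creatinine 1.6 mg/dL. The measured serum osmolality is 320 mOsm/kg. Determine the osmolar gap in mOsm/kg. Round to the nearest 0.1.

40.8 mOsm/kg

Calculated osmolality = 2·Na + glucose/18 + urea
= 2·136 + 72/18 + 3.2
= 272 + 4 + 3.20
= 279.2 mOsm/kg ≈ 279.2 mOsm/kg
Osmolar gap = measured − calculated = 320 − 279.2 = 40.8 mOsm/kg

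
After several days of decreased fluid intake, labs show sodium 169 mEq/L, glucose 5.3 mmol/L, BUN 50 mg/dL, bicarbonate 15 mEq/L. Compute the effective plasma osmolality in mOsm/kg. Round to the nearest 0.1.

Effective osmolality excludes urea (freely permeant across cell membranes):
2·Na + glucose
= 2·169 + 5.3
= 338 + 5.3
= 343.3 mOsm/kg

343.3 mOsm/kg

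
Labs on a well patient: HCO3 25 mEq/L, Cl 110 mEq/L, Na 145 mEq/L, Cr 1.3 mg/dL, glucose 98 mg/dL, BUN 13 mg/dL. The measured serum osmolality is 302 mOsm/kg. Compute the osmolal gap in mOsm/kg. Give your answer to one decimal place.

1.9 mOsm/kg

Calculated osmolality = 2·Na + glucose/18 + BUN/2.8
= 2·145 + 98/18 + 13/2.8
= 290 + 5.44 + 4.64
= 300.08 mOsm/kg ≈ 300.1 mOsm/kg
Osmolar gap = measured − calculated = 302 − 300.1 = 1.9 mOsm/kg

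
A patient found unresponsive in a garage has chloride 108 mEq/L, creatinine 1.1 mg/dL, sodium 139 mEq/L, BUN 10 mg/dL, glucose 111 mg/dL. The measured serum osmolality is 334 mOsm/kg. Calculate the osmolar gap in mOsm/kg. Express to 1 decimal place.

Calculated osmolality = 2·Na + glucose/18 + BUN/2.8
= 2·139 + 111/18 + 10/2.8
= 278 + 6.17 + 3.57
= 287.74 mOsm/kg ≈ 287.7 mOsm/kg
Osmolar gap = measured − calculated = 334 − 287.7 = 46.3 mOsm/kg

46.3 mOsm/kg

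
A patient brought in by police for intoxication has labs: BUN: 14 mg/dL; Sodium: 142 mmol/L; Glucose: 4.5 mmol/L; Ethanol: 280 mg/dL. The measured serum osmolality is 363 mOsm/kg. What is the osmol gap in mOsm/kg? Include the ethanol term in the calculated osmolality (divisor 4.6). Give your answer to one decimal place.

8.6 mOsm/kg

Calculated osmolality = 2·Na + glucose + BUN/2.8 + ethanol/4.6
= 2·142 + 4.5 + 14/2.8 + 280/4.6
= 284 + 4.50 + 5 + 60.87
= 354.37 mOsm/kg ≈ 354.4 mOsm/kg
Osmolar gap = measured − calculated = 363 − 354.4 = 8.6 mOsm/kg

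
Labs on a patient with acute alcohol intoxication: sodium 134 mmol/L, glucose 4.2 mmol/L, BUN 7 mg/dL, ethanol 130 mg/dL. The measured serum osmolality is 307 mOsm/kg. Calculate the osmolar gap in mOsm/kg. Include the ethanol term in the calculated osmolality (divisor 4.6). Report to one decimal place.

Calculated osmolality = 2·Na + glucose + BUN/2.8 + ethanol/4.6
= 2·134 + 4.2 + 7/2.8 + 130/4.6
= 268 + 4.20 + 2.50 + 28.26
= 302.96 mOsm/kg ≈ 303.0 mOsm/kg
Osmolar gap = measured − calculated = 307 − 303.0 = 4.0 mOsm/kg

4.0 mOsm/kg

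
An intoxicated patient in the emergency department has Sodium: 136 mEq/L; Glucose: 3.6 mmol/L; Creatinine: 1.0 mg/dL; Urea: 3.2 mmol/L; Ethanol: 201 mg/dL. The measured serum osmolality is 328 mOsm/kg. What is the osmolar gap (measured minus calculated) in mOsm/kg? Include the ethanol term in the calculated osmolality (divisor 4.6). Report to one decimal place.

5.5 mOsm/kg

Calculated osmolality = 2·Na + glucose + urea + ethanol/4.6
= 2·136 + 3.6 + 3.2 + 201/4.6
= 272 + 3.60 + 3.20 + 43.70
= 322.5 mOsm/kg ≈ 322.5 mOsm/kg
Osmolar gap = measured − calculated = 328 − 322.5 = 5.5 mOsm/kg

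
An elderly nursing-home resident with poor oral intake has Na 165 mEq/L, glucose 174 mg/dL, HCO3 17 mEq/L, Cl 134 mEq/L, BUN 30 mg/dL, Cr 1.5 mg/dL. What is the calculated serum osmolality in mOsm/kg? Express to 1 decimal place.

350.4 mOsm/kg

Calculated osmolality = 2·Na + glucose/18 + BUN/2.8
= 2·165 + 174/18 + 30/2.8
= 330 + 9.67 + 10.71
= 350.38 mOsm/kg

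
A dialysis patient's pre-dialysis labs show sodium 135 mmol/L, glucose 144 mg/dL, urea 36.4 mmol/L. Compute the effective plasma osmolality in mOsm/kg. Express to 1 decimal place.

278.0 mOsm/kg

Effective osmolality excludes urea (freely permeant across cell membranes):
2·Na + glucose/18
= 2·135 + 144/18
= 270 + 8
= 278 mOsm/kg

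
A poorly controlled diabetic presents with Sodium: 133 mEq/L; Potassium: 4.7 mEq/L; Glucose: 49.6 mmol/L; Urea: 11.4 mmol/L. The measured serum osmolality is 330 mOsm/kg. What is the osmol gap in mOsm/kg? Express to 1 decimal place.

3.0 mOsm/kg

Calculated osmolality = 2·Na + glucose + urea
= 2·133 + 49.6 + 11.4
= 266 + 49.60 + 11.40
= 327 mOsm/kg ≈ 327.0 mOsm/kg
Osmolar gap = measured − calculated = 330 − 327.0 = 3.0 mOsm/kg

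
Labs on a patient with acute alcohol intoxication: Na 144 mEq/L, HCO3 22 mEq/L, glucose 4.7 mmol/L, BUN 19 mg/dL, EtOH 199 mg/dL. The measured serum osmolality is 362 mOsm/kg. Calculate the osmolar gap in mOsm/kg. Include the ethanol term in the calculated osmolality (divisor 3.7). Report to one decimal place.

8.7 mOsm/kg

Calculated osmolality = 2·Na + glucose + BUN/2.8 + ethanol/3.7
= 2·144 + 4.7 + 19/2.8 + 199/3.7
= 288 + 4.70 + 6.79 + 53.78
= 353.27 mOsm/kg ≈ 353.3 mOsm/kg
Osmolar gap = measured − calculated = 362 − 353.3 = 8.7 mOsm/kg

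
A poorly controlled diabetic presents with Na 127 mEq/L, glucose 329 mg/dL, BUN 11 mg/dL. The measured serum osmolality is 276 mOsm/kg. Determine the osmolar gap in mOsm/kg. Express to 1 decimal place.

-0.2 mOsm/kg

Calculated osmolality = 2·Na + glucose/18 + BUN/2.8
= 2·127 + 329/18 + 11/2.8
= 254 + 18.28 + 3.93
= 276.21 mOsm/kg ≈ 276.2 mOsm/kg
Osmolar gap = measured − calculated = 276 − 276.2 = -0.2 mOsm/kg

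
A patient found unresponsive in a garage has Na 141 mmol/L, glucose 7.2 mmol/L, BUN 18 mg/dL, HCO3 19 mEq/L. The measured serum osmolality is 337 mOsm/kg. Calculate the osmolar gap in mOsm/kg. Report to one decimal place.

Calculated osmolality = 2·Na + glucose + BUN/2.8
= 2·141 + 7.2 + 18/2.8
= 282 + 7.20 + 6.43
= 295.63 mOsm/kg ≈ 295.6 mOsm/kg
Osmolar gap = measured − calculated = 337 − 295.6 = 41.4 mOsm/kg

41.4 mOsm/kg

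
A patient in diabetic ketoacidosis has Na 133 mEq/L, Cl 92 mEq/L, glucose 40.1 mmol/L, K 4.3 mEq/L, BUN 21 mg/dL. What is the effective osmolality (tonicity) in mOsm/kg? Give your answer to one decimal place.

Effective osmolality excludes urea (freely permeant across cell membranes):
2·Na + glucose
= 2·133 + 40.1
= 266 + 40.1
= 306.1 mOsm/kg

306.1 mOsm/kg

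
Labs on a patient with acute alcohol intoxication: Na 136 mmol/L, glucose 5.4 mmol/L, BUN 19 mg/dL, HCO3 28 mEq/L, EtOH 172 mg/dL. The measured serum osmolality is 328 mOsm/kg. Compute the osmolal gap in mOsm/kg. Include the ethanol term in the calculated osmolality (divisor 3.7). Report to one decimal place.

Calculated osmolality = 2·Na + glucose + BUN/2.8 + ethanol/3.7
= 2·136 + 5.4 + 19/2.8 + 172/3.7
= 272 + 5.40 + 6.79 + 46.49
= 330.68 mOsm/kg ≈ 330.7 mOsm/kg
Osmolar gap = measured − calculated = 328 − 330.7 = -2.7 mOsm/kg

-2.7 mOsm/kg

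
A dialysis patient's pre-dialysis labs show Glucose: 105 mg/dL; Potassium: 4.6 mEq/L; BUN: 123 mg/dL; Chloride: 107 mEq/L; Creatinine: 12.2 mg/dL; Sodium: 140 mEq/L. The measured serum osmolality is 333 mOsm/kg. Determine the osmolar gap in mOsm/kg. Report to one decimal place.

3.2 mOsm/kg

Calculated osmolality = 2·Na + glucose/18 + BUN/2.8
= 2·140 + 105/18 + 123/2.8
= 280 + 5.83 + 43.93
= 329.76 mOsm/kg ≈ 329.8 mOsm/kg
Osmolar gap = measured − calculated = 333 − 329.8 = 3.2 mOsm/kg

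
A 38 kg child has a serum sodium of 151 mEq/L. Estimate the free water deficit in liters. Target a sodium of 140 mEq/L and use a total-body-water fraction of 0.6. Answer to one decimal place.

1.8 L

TBW = 0.6 · 38 = 22.8 L
Free water deficit = TBW · (Na/140 − 1)
= 22.8 · (151/140 − 1)
= 22.8 · 0.0786
= 1.79 L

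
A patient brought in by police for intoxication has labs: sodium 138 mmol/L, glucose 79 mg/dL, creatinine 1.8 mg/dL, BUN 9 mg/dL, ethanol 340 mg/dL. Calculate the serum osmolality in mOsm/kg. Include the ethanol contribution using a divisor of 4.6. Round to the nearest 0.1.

Calculated osmolality = 2·Na + glucose/18 + BUN/2.8 + ethanol/4.6
= 2·138 + 79/18 + 9/2.8 + 340/4.6
= 276 + 4.39 + 3.21 + 73.91
= 357.51 mOsm/kg

357.5 mOsm/kg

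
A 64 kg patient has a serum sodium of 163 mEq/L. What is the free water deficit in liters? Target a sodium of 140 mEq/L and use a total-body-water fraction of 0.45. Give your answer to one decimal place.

TBW = 0.45 · 64 = 28.8 L
Free water deficit = TBW · (Na/140 − 1)
= 28.8 · (163/140 − 1)
= 28.8 · 0.1643
= 4.73 L

4.7 L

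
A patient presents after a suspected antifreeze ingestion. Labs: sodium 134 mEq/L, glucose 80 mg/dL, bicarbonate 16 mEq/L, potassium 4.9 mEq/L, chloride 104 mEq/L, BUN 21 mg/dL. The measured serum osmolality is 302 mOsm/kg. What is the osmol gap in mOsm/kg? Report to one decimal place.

Calculated osmolality = 2·Na + glucose/18 + BUN/2.8
= 2·134 + 80/18 + 21/2.8
= 268 + 4.44 + 7.50
= 279.94 mOsm/kg ≈ 279.9 mOsm/kg
Osmolar gap = measured − calculated = 302 − 279.9 = 22.1 mOsm/kg

22.1 mOsm/kg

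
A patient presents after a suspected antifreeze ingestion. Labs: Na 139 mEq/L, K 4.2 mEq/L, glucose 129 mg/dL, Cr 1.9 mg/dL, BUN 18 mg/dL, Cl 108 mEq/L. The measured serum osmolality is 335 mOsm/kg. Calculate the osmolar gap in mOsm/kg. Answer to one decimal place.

43.4 mOsm/kg

Calculated osmolality = 2·Na + glucose/18 + BUN/2.8
= 2·139 + 129/18 + 18/2.8
= 278 + 7.17 + 6.43
= 291.6 mOsm/kg ≈ 291.6 mOsm/kg
Osmolar gap = measured − calculated = 335 − 291.6 = 43.4 mOsm/kg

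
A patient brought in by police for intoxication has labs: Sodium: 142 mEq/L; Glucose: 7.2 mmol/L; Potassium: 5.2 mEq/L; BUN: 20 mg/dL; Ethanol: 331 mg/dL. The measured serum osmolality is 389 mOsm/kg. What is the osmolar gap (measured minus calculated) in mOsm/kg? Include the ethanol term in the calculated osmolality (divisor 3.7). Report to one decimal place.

1.2 mOsm/kg

Calculated osmolality = 2·Na + glucose + BUN/2.8 + ethanol/3.7
= 2·142 + 7.2 + 20/2.8 + 331/3.7
= 284 + 7.20 + 7.14 + 89.46
= 387.8 mOsm/kg ≈ 387.8 mOsm/kg
Osmolar gap = measured − calculated = 389 − 387.8 = 1.2 mOsm/kg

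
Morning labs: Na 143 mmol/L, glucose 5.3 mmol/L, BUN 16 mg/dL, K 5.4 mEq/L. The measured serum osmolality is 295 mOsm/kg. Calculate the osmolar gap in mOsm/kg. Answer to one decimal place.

-2.0 mOsm/kg

Calculated osmolality = 2·Na + glucose + BUN/2.8
= 2·143 + 5.3 + 16/2.8
= 286 + 5.30 + 5.71
= 297.01 mOsm/kg ≈ 297.0 mOsm/kg
Osmolar gap = measured − calculated = 295 − 297.0 = -2.0 mOsm/kg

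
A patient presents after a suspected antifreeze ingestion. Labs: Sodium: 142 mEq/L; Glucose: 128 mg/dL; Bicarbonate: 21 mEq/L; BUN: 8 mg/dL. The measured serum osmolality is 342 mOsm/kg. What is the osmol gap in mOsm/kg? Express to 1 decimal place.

48.0 mOsm/kg

Calculated osmolality = 2·Na + glucose/18 + BUN/2.8
= 2·142 + 128/18 + 8/2.8
= 284 + 7.11 + 2.86
= 293.97 mOsm/kg ≈ 294.0 mOsm/kg
Osmolar gap = measured − calculated = 342 − 294.0 = 48.0 mOsm/kg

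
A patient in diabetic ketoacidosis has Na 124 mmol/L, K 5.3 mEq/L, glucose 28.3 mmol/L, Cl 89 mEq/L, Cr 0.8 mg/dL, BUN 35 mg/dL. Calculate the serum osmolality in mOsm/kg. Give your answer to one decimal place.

288.8 mOsm/kg

Calculated osmolality = 2·Na + glucose + BUN/2.8
= 2·124 + 28.3 + 35/2.8
= 248 + 28.30 + 12.50
= 288.8 mOsm/kg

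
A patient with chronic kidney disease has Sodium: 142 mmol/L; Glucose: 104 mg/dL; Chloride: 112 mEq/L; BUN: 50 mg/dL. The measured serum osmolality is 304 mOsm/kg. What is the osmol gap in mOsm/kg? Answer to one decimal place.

Calculated osmolality = 2·Na + glucose/18 + BUN/2.8
= 2·142 + 104/18 + 50/2.8
= 284 + 5.78 + 17.86
= 307.64 mOsm/kg ≈ 307.6 mOsm/kg
Osmolar gap = measured − calculated = 304 − 307.6 = -3.6 mOsm/kg

-3.6 mOsm/kg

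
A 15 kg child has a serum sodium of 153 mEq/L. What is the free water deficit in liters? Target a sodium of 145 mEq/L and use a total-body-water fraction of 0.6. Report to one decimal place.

TBW = 0.6 · 15 = 9 L
Free water deficit = TBW · (Na/145 − 1)
= 9 · (153/145 − 1)
= 9 · 0.0552
= 0.5 L

0.5 L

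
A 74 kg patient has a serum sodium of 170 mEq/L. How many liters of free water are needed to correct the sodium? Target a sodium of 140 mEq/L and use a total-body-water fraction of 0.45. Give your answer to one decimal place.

7.1 L

TBW = 0.45 · 74 = 33.3 L
Free water deficit = TBW · (Na/140 − 1)
= 33.3 · (170/140 − 1)
= 33.3 · 0.2143
= 7.14 L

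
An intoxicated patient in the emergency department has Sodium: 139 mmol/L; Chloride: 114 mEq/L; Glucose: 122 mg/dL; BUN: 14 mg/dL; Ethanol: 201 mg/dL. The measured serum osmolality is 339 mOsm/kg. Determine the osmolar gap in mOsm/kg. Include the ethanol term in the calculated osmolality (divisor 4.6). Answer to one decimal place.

Calculated osmolality = 2·Na + glucose/18 + BUN/2.8 + ethanol/4.6
= 2·139 + 122/18 + 14/2.8 + 201/4.6
= 278 + 6.78 + 5 + 43.70
= 333.48 mOsm/kg ≈ 333.5 mOsm/kg
Osmolar gap = measured − calculated = 339 − 333.5 = 5.5 mOsm/kg

5.5 mOsm/kg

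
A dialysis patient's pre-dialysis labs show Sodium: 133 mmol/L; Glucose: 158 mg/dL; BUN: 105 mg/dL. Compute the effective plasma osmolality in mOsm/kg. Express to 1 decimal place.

274.8 mOsm/kg

Effective osmolality excludes urea (freely permeant across cell membranes):
2·Na + glucose/18
= 2·133 + 158/18
= 266 + 8.78
= 274.78 mOsm/kg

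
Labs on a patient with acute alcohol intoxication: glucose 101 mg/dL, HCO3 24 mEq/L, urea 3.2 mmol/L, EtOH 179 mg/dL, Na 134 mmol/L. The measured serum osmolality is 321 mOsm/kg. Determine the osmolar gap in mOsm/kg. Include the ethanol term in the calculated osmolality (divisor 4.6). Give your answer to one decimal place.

5.3 mOsm/kg

Calculated osmolality = 2·Na + glucose/18 + urea + ethanol/4.6
= 2·134 + 101/18 + 3.2 + 179/4.6
= 268 + 5.61 + 3.20 + 38.91
= 315.72 mOsm/kg ≈ 315.7 mOsm/kg
Osmolar gap = measured − calculated = 321 − 315.7 = 5.3 mOsm/kg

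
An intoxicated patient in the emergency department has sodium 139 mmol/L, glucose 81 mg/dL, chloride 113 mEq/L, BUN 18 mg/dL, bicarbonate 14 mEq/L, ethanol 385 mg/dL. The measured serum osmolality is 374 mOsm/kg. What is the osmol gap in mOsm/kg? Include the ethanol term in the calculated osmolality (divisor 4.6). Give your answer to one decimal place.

Calculated osmolality = 2·Na + glucose/18 + BUN/2.8 + ethanol/4.6
= 2·139 + 81/18 + 18/2.8 + 385/4.6
= 278 + 4.50 + 6.43 + 83.70
= 372.63 mOsm/kg ≈ 372.6 mOsm/kg
Osmolar gap = measured − calculated = 374 − 372.6 = 1.4 mOsm/kg

1.4 mOsm/kg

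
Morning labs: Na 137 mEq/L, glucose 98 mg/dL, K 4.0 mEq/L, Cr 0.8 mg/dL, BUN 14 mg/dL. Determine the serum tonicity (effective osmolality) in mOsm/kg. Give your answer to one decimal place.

279.4 mOsm/kg

Effective osmolality excludes urea (freely permeant across cell membranes):
2·Na + glucose/18
= 2·137 + 98/18
= 274 + 5.44
= 279.44 mOsm/kg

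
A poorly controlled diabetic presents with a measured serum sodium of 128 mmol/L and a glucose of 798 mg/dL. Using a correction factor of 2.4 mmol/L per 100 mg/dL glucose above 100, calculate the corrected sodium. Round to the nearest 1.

145 mmol/L

Corrected Na = measured Na + 2.4 · (glucose − 100)/100
= 128 + 2.4 · (798 − 100)/100
= 128 + 16.8
= 144.8 mmol/L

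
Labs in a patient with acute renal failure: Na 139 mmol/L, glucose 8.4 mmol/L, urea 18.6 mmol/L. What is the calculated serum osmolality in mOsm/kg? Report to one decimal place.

305.0 mOsm/kg

Calculated osmolality = 2·Na + glucose + urea
= 2·139 + 8.4 + 18.6
= 278 + 8.40 + 18.60
= 305 mOsm/kg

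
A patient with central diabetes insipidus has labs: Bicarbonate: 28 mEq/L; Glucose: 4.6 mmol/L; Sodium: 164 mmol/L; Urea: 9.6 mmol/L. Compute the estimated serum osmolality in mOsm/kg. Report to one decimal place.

342.2 mOsm/kg

Calculated osmolality = 2·Na + glucose + urea
= 2·164 + 4.6 + 9.6
= 328 + 4.60 + 9.60
= 342.2 mOsm/kg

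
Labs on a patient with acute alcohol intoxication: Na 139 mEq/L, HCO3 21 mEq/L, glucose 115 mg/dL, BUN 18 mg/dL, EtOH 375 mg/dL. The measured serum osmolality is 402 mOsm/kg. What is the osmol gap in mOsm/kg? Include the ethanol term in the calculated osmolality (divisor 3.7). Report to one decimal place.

9.8 mOsm/kg

Calculated osmolality = 2·Na + glucose/18 + BUN/2.8 + ethanol/3.7
= 2·139 + 115/18 + 18/2.8 + 375/3.7
= 278 + 6.39 + 6.43 + 101.35
= 392.17 mOsm/kg ≈ 392.2 mOsm/kg
Osmolar gap = measured − calculated = 402 − 392.2 = 9.8 mOsm/kg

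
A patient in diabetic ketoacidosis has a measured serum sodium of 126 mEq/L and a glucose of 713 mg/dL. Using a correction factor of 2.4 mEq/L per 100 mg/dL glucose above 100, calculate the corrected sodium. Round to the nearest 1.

141 mEq/L

Corrected Na = measured Na + 2.4 · (glucose − 100)/100
= 126 + 2.4 · (713 − 100)/100
= 126 + 14.7
= 140.7 mEq/L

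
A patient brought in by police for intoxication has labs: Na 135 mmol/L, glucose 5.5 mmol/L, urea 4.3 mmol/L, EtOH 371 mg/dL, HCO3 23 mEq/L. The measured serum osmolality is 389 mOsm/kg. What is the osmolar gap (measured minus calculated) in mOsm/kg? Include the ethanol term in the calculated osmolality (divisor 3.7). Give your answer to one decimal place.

8.9 mOsm/kg

Calculated osmolality = 2·Na + glucose + urea + ethanol/3.7
= 2·135 + 5.5 + 4.3 + 371/3.7
= 270 + 5.50 + 4.30 + 100.27
= 380.07 mOsm/kg ≈ 380.1 mOsm/kg
Osmolar gap = measured − calculated = 389 − 380.1 = 8.9 mOsm/kg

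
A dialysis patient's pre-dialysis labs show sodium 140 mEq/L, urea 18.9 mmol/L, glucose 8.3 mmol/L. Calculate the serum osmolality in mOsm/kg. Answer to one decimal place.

Calculated osmolality = 2·Na + glucose + urea
= 2·140 + 8.3 + 18.9
= 280 + 8.30 + 18.90
= 307.2 mOsm/kg

307.2 mOsm/kg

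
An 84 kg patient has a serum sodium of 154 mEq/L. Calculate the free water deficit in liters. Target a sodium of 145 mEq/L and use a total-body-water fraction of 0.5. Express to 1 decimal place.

2.6 L

TBW = 0.5 · 84 = 42 L
Free water deficit = TBW · (Na/145 − 1)
= 42 · (154/145 − 1)
= 42 · 0.0621
= 2.61 L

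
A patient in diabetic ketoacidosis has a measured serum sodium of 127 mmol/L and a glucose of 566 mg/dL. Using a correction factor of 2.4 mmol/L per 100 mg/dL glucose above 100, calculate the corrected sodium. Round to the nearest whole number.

Corrected Na = measured Na + 2.4 · (glucose − 100)/100
= 127 + 2.4 · (566 − 100)/100
= 127 + 11.2
= 138.2 mmol/L

138 mmol/L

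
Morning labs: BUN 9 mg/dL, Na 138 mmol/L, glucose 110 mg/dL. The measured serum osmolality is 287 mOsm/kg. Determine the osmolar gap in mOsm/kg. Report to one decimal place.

Calculated osmolality = 2·Na + glucose/18 + BUN/2.8
= 2·138 + 110/18 + 9/2.8
= 276 + 6.11 + 3.21
= 285.32 mOsm/kg ≈ 285.3 mOsm/kg
Osmolar gap = measured − calculated = 287 − 285.3 = 1.7 mOsm/kg

1.7 mOsm/kg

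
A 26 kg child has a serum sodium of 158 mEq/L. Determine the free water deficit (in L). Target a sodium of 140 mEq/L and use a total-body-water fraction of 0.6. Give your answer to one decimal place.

2.0 L

TBW = 0.6 · 26 = 15.6 L
Free water deficit = TBW · (Na/140 − 1)
= 15.6 · (158/140 − 1)
= 15.6 · 0.1286
= 2.01 L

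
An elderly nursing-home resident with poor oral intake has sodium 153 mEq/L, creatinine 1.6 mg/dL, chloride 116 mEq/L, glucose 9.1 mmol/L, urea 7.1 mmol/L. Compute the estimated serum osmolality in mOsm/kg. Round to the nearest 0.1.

Calculated osmolality = 2·Na + glucose + urea
= 2·153 + 9.1 + 7.1
= 306 + 9.10 + 7.10
= 322.2 mOsm/kg

322.2 mOsm/kg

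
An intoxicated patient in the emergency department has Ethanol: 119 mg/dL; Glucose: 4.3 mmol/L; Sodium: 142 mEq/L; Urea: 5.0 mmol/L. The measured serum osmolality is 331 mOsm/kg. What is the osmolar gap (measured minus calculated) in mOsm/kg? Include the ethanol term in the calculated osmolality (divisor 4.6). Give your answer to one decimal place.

Calculated osmolality = 2·Na + glucose + urea + ethanol/4.6
= 2·142 + 4.3 + 5 + 119/4.6
= 284 + 4.30 + 5 + 25.87
= 319.17 mOsm/kg ≈ 319.2 mOsm/kg
Osmolar gap = measured − calculated = 331 − 319.2 = 11.8 mOsm/kg

11.8 mOsm/kg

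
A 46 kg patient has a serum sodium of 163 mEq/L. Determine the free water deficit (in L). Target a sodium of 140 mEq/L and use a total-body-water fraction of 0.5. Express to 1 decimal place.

3.8 L

TBW = 0.5 · 46 = 23 L
Free water deficit = TBW · (Na/140 − 1)
= 23 · (163/140 − 1)
= 23 · 0.1643
= 3.78 L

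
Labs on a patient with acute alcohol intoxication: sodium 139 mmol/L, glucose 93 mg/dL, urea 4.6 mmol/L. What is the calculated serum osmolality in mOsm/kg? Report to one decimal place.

Calculated osmolality = 2·Na + glucose/18 + urea
= 2·139 + 93/18 + 4.6
= 278 + 5.17 + 4.60
= 287.77 mOsm/kg

287.8 mOsm/kg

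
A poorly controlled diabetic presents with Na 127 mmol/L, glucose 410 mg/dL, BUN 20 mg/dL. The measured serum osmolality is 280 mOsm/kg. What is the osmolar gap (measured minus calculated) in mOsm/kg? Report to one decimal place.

-3.9 mOsm/kg

Calculated osmolality = 2·Na + glucose/18 + BUN/2.8
= 2·127 + 410/18 + 20/2.8
= 254 + 22.78 + 7.14
= 283.92 mOsm/kg ≈ 283.9 mOsm/kg
Osmolar gap = measured − calculated = 280 − 283.9 = -3.9 mOsm/kg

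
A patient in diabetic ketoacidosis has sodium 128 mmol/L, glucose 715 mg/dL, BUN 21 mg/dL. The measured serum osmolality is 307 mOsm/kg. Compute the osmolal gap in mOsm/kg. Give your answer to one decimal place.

Calculated osmolality = 2·Na + glucose/18 + BUN/2.8
= 2·128 + 715/18 + 21/2.8
= 256 + 39.72 + 7.50
= 303.22 mOsm/kg ≈ 303.2 mOsm/kg
Osmolar gap = measured − calculated = 307 − 303.2 = 3.8 mOsm/kg

3.8 mOsm/kg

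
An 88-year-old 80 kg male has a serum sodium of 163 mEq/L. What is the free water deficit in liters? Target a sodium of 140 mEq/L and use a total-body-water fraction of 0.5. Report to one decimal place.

TBW = 0.5 · 80 = 40 L
Free water deficit = TBW · (Na/140 − 1)
= 40 · (163/140 − 1)
= 40 · 0.1643
= 6.57 L

6.6 L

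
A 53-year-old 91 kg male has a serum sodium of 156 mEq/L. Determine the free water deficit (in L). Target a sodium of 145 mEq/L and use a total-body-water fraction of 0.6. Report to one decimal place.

4.1 L

TBW = 0.6 · 91 = 54.6 L
Free water deficit = TBW · (Na/145 − 1)
= 54.6 · (156/145 − 1)
= 54.6 · 0.0759
= 4.14 L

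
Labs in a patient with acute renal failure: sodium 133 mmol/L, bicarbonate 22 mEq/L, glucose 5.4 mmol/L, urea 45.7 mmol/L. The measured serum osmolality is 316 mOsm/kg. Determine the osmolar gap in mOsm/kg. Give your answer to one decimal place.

-1.1 mOsm/kg

Calculated osmolality = 2·Na + glucose + urea
= 2·133 + 5.4 + 45.7
= 266 + 5.40 + 45.70
= 317.1 mOsm/kg ≈ 317.1 mOsm/kg
Osmolar gap = measured − calculated = 316 − 317.1 = -1.1 mOsm/kg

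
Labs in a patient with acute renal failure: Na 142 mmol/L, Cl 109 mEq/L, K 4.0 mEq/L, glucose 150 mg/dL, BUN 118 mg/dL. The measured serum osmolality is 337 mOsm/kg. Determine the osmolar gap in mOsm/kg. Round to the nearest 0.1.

2.5 mOsm/kg

Calculated osmolality = 2·Na + glucose/18 + BUN/2.8
= 2·142 + 150/18 + 118/2.8
= 284 + 8.33 + 42.14
= 334.47 mOsm/kg ≈ 334.5 mOsm/kg
Osmolar gap = measured − calculated = 337 − 334.5 = 2.5 mOsm/kg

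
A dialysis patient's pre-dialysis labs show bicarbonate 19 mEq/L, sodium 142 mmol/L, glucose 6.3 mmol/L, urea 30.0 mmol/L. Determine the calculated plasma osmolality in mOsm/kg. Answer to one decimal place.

Calculated osmolality = 2·Na + glucose + urea
= 2·142 + 6.3 + 30
= 284 + 6.30 + 30
= 320.3 mOsm/kg

320.3 mOsm/kg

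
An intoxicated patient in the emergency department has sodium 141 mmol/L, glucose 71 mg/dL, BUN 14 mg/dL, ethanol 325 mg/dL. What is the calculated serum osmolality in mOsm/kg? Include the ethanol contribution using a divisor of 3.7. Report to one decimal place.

Calculated osmolality = 2·Na + glucose/18 + BUN/2.8 + ethanol/3.7
= 2·141 + 71/18 + 14/2.8 + 325/3.7
= 282 + 3.94 + 5 + 87.84
= 378.78 mOsm/kg

378.8 mOsm/kg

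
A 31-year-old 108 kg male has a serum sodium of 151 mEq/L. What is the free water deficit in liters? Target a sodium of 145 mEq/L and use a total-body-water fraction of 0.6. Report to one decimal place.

TBW = 0.6 · 108 = 64.8 L
Free water deficit = TBW · (Na/145 − 1)
= 64.8 · (151/145 − 1)
= 64.8 · 0.0414
= 2.68 L

2.7 L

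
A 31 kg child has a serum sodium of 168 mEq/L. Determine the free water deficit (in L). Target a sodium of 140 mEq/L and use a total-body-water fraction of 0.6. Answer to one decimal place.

TBW = 0.6 · 31 = 18.6 L
Free water deficit = TBW · (Na/140 − 1)
= 18.6 · (168/140 − 1)
= 18.6 · 0.2
= 3.72 L

3.7 L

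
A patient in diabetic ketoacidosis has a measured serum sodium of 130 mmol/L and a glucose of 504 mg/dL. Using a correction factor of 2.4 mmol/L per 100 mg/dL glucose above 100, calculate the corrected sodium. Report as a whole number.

140 mmol/L

Corrected Na = measured Na + 2.4 · (glucose − 100)/100
= 130 + 2.4 · (504 − 100)/100
= 130 + 9.7
= 139.7 mmol/L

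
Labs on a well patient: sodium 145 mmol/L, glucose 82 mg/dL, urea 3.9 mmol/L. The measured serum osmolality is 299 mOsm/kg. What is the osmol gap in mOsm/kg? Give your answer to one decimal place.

Calculated osmolality = 2·Na + glucose/18 + urea
= 2·145 + 82/18 + 3.9
= 290 + 4.56 + 3.90
= 298.46 mOsm/kg ≈ 298.5 mOsm/kg
Osmolar gap = measured − calculated = 299 − 298.5 = 0.5 mOsm/kg

0.5 mOsm/kg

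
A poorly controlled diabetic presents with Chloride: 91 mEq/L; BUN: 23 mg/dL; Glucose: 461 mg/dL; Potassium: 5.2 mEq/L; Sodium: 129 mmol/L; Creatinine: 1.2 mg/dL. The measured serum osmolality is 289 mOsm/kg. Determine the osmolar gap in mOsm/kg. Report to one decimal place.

-2.8 mOsm/kg

Calculated osmolality = 2·Na + glucose/18 + BUN/2.8
= 2·129 + 461/18 + 23/2.8
= 258 + 25.61 + 8.21
= 291.82 mOsm/kg ≈ 291.8 mOsm/kg
Osmolar gap = measured − calculated = 289 − 291.8 = -2.8 mOsm/kg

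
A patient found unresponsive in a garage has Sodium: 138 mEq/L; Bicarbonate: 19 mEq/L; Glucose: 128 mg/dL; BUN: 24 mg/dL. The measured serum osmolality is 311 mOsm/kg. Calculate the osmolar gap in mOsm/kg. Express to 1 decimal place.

Calculated osmolality = 2·Na + glucose/18 + BUN/2.8
= 2·138 + 128/18 + 24/2.8
= 276 + 7.11 + 8.57
= 291.68 mOsm/kg ≈ 291.7 mOsm/kg
Osmolar gap = measured − calculated = 311 − 291.7 = 19.3 mOsm/kg

19.3 mOsm/kg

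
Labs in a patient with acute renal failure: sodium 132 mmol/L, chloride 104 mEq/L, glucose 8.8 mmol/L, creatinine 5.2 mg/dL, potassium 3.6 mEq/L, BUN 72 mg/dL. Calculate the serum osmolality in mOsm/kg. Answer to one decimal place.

Calculated osmolality = 2·Na + glucose + BUN/2.8
= 2·132 + 8.8 + 72/2.8
= 264 + 8.80 + 25.71
= 298.51 mOsm/kg

298.5 mOsm/kg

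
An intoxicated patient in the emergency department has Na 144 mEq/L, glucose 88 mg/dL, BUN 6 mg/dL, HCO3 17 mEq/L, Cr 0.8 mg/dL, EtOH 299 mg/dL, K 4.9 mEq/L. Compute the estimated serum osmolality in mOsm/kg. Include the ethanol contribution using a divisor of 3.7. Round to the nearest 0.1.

Calculated osmolality = 2·Na + glucose/18 + BUN/2.8 + ethanol/3.7
= 2·144 + 88/18 + 6/2.8 + 299/3.7
= 288 + 4.89 + 2.14 + 80.81
= 375.84 mOsm/kg

375.8 mOsm/kg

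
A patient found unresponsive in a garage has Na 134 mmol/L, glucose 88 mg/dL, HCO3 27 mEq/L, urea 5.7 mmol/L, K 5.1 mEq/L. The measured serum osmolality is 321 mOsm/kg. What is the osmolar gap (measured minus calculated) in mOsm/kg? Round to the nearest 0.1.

Calculated osmolality = 2·Na + glucose/18 + urea
= 2·134 + 88/18 + 5.7
= 268 + 4.89 + 5.70
= 278.59 mOsm/kg ≈ 278.6 mOsm/kg
Osmolar gap = measured − calculated = 321 − 278.6 = 42.4 mOsm/kg

42.4 mOsm/kg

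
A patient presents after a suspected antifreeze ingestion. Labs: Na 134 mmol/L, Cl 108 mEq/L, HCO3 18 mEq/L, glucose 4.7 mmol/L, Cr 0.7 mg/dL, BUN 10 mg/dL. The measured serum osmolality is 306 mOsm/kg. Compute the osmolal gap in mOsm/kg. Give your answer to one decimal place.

29.7 mOsm/kg

Calculated osmolality = 2·Na + glucose + BUN/2.8
= 2·134 + 4.7 + 10/2.8
= 268 + 4.70 + 3.57
= 276.27 mOsm/kg ≈ 276.3 mOsm/kg
Osmolar gap = measured − calculated = 306 − 276.3 = 29.7 mOsm/kg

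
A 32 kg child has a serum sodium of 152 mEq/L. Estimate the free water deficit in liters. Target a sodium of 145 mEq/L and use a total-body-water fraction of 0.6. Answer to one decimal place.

0.9 L

TBW = 0.6 · 32 = 19.2 L
Free water deficit = TBW · (Na/145 − 1)
= 19.2 · (152/145 − 1)
= 19.2 · 0.0483
= 0.93 L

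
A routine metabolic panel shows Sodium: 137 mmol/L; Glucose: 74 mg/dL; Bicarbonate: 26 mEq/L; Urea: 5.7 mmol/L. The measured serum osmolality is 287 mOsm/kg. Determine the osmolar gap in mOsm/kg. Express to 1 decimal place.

3.2 mOsm/kg

Calculated osmolality = 2·Na + glucose/18 + urea
= 2·137 + 74/18 + 5.7
= 274 + 4.11 + 5.70
= 283.81 mOsm/kg ≈ 283.8 mOsm/kg
Osmolar gap = measured − calculated = 287 − 283.8 = 3.2 mOsm/kg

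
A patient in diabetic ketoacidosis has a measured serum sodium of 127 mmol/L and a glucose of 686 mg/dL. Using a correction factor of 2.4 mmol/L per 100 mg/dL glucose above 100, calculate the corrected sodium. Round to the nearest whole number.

141 mmol/L

Corrected Na = measured Na + 2.4 · (glucose − 100)/100
= 127 + 2.4 · (686 − 100)/100
= 127 + 14.1
= 141.1 mmol/L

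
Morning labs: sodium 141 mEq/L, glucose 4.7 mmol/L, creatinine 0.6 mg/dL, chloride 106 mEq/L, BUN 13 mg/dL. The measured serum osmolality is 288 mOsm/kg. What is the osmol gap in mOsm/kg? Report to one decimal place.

-3.3 mOsm/kg

Calculated osmolality = 2·Na + glucose + BUN/2.8
= 2·141 + 4.7 + 13/2.8
= 282 + 4.70 + 4.64
= 291.34 mOsm/kg ≈ 291.3 mOsm/kg
Osmolar gap = measured − calculated = 288 − 291.3 = -3.3 mOsm/kg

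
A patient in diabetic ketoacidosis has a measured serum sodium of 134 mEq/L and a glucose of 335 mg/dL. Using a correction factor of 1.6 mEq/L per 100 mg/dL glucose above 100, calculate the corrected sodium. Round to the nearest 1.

138 mEq/L

Corrected Na = measured Na + 1.6 · (glucose − 100)/100
= 134 + 1.6 · (335 − 100)/100
= 134 + 3.8
= 137.8 mEq/L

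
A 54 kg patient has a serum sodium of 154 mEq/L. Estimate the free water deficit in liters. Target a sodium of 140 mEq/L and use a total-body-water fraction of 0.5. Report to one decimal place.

2.7 L

TBW = 0.5 · 54 = 27 L
Free water deficit = TBW · (Na/140 − 1)
= 27 · (154/140 − 1)
= 27 · 0.1
= 2.7 L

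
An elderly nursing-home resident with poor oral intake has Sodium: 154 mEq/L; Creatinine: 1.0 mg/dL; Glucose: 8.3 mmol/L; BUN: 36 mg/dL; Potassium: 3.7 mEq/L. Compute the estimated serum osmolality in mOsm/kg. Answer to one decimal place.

Calculated osmolality = 2·Na + glucose + BUN/2.8
= 2·154 + 8.3 + 36/2.8
= 308 + 8.30 + 12.86
= 329.16 mOsm/kg

329.2 mOsm/kg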